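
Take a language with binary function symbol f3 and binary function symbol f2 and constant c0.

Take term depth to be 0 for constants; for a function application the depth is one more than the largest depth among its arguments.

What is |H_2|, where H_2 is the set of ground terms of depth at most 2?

19

Let N_k count ground terms of depth at most k. Each non-constant term of depth ≤ k is some function symbol applied to depth-≤(k−1) arguments, giving N_k = 1 + N_{k-1}^2 + N_{k-1}^2.
N_0 = 1
N_1 = 1 + 1^2 + 1^2 = 3
N_2 = 1 + 3^2 + 3^2 = 19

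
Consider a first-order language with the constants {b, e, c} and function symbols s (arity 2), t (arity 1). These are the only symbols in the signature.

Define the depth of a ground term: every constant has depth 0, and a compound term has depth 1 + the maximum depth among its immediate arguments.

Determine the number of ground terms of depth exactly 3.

If N_k denotes the number of depth-≤k ground terms, the 3 constants give N_0 = 3, and each function symbol of arity r contributes N_{k-1}^r new terms at level k: N_k = 3 + N_{k-1}^2 + N_{k-1}.
N_0 = 3
N_1 = 3 + 3^2 + 3 = 15
N_2 = 3 + 15^2 + 15 = 243
N_3 = 3 + 243^2 + 243 = 59295
Terms of depth exactly 3: N_3 − N_2 = 59295 − 243 = 59052.

59052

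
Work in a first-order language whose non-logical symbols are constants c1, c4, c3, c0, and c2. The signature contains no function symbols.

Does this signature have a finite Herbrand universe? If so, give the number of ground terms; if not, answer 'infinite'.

There are no function symbols, so every ground term is one of the 5 constants.
The Herbrand universe is {c1, c4, c3, c0, c2}, which is finite with 5 elements.

5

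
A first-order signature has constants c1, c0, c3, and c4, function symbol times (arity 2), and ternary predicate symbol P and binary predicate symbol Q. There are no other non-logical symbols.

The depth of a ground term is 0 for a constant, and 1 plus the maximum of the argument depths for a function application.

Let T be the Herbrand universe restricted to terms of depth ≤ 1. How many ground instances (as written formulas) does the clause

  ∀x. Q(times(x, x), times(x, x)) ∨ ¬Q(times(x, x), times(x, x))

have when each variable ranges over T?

20

Ground terms of depth ≤ 1:
  Write N_k for the number of ground terms of depth ≤ k. A term of depth ≤ k is either a constant or a function symbol applied to arguments of depth ≤ k−1, so N_k = 4 + N_{k-1}^2.
  N_0 = 4
  N_1 = 4 + 4^2 = 20
So there are 20 ground terms available for substitution.
The variable x ranges independently over the available ground terms, and distinct assignments produce distinct instances.
Number of ground instances = 20.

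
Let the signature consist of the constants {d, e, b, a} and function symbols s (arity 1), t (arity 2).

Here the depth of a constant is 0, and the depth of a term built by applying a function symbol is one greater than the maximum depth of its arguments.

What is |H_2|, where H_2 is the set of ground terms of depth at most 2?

604

Count level by level. With function symbols s/1, t/2, the terms of depth ≤ k are the 4 constants together with each function applied to depth-≤(k−1) tuples, so N_k = 4 + N_{k-1} + N_{k-1}^2.
N_0 = 4
N_1 = 4 + 4 + 4^2 = 24
N_2 = 4 + 24 + 24^2 = 604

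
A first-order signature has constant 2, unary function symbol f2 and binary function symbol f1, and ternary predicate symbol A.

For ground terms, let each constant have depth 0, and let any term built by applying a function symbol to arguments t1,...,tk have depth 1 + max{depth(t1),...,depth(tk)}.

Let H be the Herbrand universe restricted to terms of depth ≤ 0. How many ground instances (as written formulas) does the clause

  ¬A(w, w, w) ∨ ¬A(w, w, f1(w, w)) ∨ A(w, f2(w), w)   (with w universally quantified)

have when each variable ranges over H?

Ground terms of depth ≤ 0:
  If N_k denotes the number of depth-≤k ground terms, the 1 constant gives N_0 = 1, and each function symbol of arity r contributes N_{k-1}^r new terms at level k: N_k = 1 + N_{k-1} + N_{k-1}^2.
  N_0 = 1
  Explicitly: 2.
So there is exactly 1 ground term available for substitution.
The clause has 1 distinct variable (w), which appears in the body. In the free term algebra distinct substitutions yield syntactically distinct ground instances.
Number of ground instances = 1.

1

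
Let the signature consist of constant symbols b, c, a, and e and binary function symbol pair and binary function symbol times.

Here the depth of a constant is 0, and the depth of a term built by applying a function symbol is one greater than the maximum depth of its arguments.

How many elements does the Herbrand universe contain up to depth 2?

Count level by level. With function symbols pair/2, times/2, the terms of depth ≤ k are the 4 constants together with each function applied to depth-≤(k−1) tuples, so N_k = 4 + N_{k-1}^2 + N_{k-1}^2.
N_0 = 4
N_1 = 4 + 4^2 + 4^2 = 36
N_2 = 4 + 36^2 + 36^2 = 2596

2596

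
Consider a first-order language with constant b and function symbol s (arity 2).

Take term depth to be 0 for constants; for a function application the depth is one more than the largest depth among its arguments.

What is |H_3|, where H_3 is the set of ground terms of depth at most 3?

If N_k denotes the number of depth-≤k ground terms, the 1 constant gives N_0 = 1, and each function symbol of arity r contributes N_{k-1}^r new terms at level k: N_k = 1 + N_{k-1}^2.
N_0 = 1
N_1 = 1 + 1^2 = 2
N_2 = 1 + 2^2 = 5
N_3 = 1 + 5^2 = 26

26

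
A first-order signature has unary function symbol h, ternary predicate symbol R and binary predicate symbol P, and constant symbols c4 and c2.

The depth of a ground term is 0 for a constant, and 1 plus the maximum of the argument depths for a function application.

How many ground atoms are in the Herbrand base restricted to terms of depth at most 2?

252

First count ground terms of depth ≤ 2.
Let N_k = |{terms of depth ≤ k}|. Then N_0 = 2 and N_k = 2 + N_{k-1} for k ≥ 1 (one summand per function symbol, arity giving the exponent).
N_0 = 2
N_1 = 2 + 2 = 4
N_2 = 2 + 4 = 6
Explicitly: c4, c2, h(c4), h(c2), h(h(c4)), h(h(c2)).
So |H| = 6.
Ground atoms are formed by filling each argument slot of a predicate with a term from H, so an r-ary predicate gives |H|^r atoms:
  R: 6^3 = 216;  P: 6^2 = 36
Total ground atoms: 216 + 36 = 252.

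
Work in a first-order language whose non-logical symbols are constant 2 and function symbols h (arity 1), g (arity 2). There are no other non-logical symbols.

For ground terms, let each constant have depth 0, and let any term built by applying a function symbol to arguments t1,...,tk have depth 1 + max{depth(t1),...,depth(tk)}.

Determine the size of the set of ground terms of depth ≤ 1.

3

Count level by level. With function symbols h/1, g/2, the terms of depth ≤ k are the 1 constant together with each function applied to depth-≤(k−1) tuples, so N_k = 1 + N_{k-1} + N_{k-1}^2.
N_0 = 1
N_1 = 1 + 1 + 1^2 = 3
Explicitly: 2, h(2), g(2, 2).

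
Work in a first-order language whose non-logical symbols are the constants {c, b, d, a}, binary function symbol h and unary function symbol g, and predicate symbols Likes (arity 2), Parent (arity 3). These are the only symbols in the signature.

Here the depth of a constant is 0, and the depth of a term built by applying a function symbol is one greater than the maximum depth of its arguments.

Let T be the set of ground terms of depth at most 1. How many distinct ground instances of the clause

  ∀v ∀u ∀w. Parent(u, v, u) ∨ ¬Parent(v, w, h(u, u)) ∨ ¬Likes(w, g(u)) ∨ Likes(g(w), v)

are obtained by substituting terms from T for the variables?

13824

Ground terms of depth ≤ 1:
  Write N_k for the number of ground terms of depth ≤ k. A term of depth ≤ k is either a constant or a function symbol applied to arguments of depth ≤ k−1, so N_k = 4 + N_{k-1}^2 + N_{k-1}.
  N_0 = 4
  N_1 = 4 + 4^2 + 4 = 24
So there are 24 ground terms available for substitution.
The clause has 3 distinct variables (v, u, w), each appearing in the body. In the free term algebra distinct substitutions yield syntactically distinct ground instances.
Number of ground instances = 24^3 = 13824.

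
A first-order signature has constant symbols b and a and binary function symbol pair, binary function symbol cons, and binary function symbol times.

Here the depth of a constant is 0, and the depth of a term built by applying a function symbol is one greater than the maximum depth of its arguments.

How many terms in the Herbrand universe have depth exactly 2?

576

If N_k denotes the number of depth-≤k ground terms, the 2 constants give N_0 = 2, and each function symbol of arity r contributes N_{k-1}^r new terms at level k: N_k = 2 + N_{k-1}^2 + N_{k-1}^2 + N_{k-1}^2.
N_0 = 2
N_1 = 2 + 2^2 + 2^2 + 2^2 = 14
N_2 = 2 + 14^2 + 14^2 + 14^2 = 590
Terms of depth exactly 2: N_2 − N_1 = 590 − 14 = 576.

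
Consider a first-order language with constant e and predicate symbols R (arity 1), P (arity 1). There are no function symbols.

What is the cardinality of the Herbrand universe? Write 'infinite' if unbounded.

1

There are no function symbols, so the only ground term is the single constant.
The Herbrand universe is {e}, finite with 1 element.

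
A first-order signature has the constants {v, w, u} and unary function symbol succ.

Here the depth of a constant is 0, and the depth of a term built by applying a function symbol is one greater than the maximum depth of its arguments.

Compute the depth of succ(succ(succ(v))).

3

depth(succ(v)) = 1 + depth(v) = 1 + 0 = 1
depth(succ(succ(v))) = 1 + depth(succ(v)) = 1 + 1 = 2
depth(succ(succ(succ(v)))) = 1 + depth(succ(succ(v))) = 1 + 2 = 3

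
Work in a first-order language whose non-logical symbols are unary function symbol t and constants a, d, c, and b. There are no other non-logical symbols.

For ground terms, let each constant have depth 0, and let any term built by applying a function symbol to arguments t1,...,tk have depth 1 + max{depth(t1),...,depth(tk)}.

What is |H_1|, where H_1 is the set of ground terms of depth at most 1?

Let N_k = |{terms of depth ≤ k}|. Then N_0 = 4 and N_k = 4 + N_{k-1} for k ≥ 1 (one summand per function symbol, arity giving the exponent).
N_0 = 4
N_1 = 4 + 4 = 8

8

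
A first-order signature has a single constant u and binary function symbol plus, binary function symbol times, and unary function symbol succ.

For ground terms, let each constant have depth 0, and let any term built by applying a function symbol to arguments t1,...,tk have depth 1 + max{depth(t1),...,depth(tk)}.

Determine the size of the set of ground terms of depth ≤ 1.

If N_k denotes the number of depth-≤k ground terms, the 1 constant gives N_0 = 1, and each function symbol of arity r contributes N_{k-1}^r new terms at level k: N_k = 1 + N_{k-1}^2 + N_{k-1}^2 + N_{k-1}.
N_0 = 1
N_1 = 1 + 1^2 + 1^2 + 1 = 4
Explicitly: u, plus(u, u), times(u, u), succ(u).

4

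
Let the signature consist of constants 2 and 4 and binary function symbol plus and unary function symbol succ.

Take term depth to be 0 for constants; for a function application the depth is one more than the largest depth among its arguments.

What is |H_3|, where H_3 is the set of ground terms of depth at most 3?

5552

Let N_k = |{terms of depth ≤ k}|. Then N_0 = 2 and N_k = 2 + N_{k-1}^2 + N_{k-1} for k ≥ 1 (one summand per function symbol, arity giving the exponent).
N_0 = 2
N_1 = 2 + 2^2 + 2 = 8
N_2 = 2 + 8^2 + 8 = 74
N_3 = 2 + 74^2 + 74 = 5552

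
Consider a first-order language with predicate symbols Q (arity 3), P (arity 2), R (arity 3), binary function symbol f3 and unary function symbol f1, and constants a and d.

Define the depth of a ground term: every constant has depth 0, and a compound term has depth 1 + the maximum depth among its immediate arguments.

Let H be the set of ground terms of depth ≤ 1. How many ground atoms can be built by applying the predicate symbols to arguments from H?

First count ground terms of depth ≤ 1.
Count level by level. With function symbols f3/2, f1/1, the terms of depth ≤ k are the 2 constants together with each function applied to depth-≤(k−1) tuples, so N_k = 2 + N_{k-1}^2 + N_{k-1}.
N_0 = 2
N_1 = 2 + 2^2 + 2 = 8
So |H| = 8.
For each predicate symbol, the number of ground atoms is |H| raised to its arity; summing:
  Q: 8^3 = 512;  P: 8^2 = 64;  R: 8^3 = 512
Total ground atoms: 512 + 64 + 512 = 1088.

1088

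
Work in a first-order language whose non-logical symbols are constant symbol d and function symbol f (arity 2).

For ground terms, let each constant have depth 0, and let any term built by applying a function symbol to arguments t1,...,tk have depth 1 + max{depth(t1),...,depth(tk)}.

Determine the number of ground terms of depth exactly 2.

Let N_k count ground terms of depth at most k. Each non-constant term of depth ≤ k is some function symbol applied to depth-≤(k−1) arguments, giving N_k = 1 + N_{k-1}^2.
N_0 = 1
N_1 = 1 + 1^2 = 2
N_2 = 1 + 2^2 = 5
Terms of depth exactly 2: N_2 − N_1 = 5 − 2 = 3.

3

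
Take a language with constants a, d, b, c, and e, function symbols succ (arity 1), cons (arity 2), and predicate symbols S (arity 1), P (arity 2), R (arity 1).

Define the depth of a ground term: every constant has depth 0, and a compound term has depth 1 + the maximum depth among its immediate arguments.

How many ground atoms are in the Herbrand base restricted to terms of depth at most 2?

First count ground terms of depth ≤ 2.
Let N_k count ground terms of depth at most k. Each non-constant term of depth ≤ k is some function symbol applied to depth-≤(k−1) arguments, giving N_k = 5 + N_{k-1} + N_{k-1}^2.
N_0 = 5
N_1 = 5 + 5 + 5^2 = 35
N_2 = 5 + 35 + 35^2 = 1265
So |H| = 1265.
For each predicate symbol, the number of ground atoms is |H| raised to its arity; summing:
  S: 1265;  P: 1265^2 = 1600225;  R: 1265
Total ground atoms: 1265 + 1600225 + 1265 = 1602755.

1602755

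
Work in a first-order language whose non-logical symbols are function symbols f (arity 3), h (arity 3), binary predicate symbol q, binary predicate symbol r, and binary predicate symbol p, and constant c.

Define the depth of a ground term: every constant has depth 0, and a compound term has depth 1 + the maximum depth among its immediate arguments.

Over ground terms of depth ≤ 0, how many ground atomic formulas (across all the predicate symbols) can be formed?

3

First count ground terms of depth ≤ 0.
Let N_k = |{terms of depth ≤ k}|. Then N_0 = 1 and N_k = 1 + N_{k-1}^3 + N_{k-1}^3 for k ≥ 1 (one summand per function symbol, arity giving the exponent).
N_0 = 1
Explicitly: c.
So |H| = 1.
A ground atom is a predicate applied to a tuple of terms from H, so the count is the sum over predicates of |H|^arity:
  q: 1^2 = 1;  r: 1^2 = 1;  p: 1^2 = 1
Total ground atoms: 1 + 1 + 1 = 3.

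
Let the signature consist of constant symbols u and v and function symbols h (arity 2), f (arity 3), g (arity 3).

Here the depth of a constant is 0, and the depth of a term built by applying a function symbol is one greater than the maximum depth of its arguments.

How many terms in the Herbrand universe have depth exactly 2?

If N_k denotes the number of depth-≤k ground terms, the 2 constants give N_0 = 2, and each function symbol of arity r contributes N_{k-1}^r new terms at level k: N_k = 2 + N_{k-1}^2 + N_{k-1}^3 + N_{k-1}^3.
N_0 = 2
N_1 = 2 + 2^2 + 2^3 + 2^3 = 22
N_2 = 2 + 22^2 + 22^3 + 22^3 = 21782
Terms of depth exactly 2: N_2 − N_1 = 21782 − 22 = 21760.

21760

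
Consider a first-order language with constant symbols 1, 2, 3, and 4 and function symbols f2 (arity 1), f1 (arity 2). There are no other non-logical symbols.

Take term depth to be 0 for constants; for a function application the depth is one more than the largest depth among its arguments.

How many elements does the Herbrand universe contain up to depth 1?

Count level by level. With function symbols f2/1, f1/2, the terms of depth ≤ k are the 4 constants together with each function applied to depth-≤(k−1) tuples, so N_k = 4 + N_{k-1} + N_{k-1}^2.
N_0 = 4
N_1 = 4 + 4 + 4^2 = 24

24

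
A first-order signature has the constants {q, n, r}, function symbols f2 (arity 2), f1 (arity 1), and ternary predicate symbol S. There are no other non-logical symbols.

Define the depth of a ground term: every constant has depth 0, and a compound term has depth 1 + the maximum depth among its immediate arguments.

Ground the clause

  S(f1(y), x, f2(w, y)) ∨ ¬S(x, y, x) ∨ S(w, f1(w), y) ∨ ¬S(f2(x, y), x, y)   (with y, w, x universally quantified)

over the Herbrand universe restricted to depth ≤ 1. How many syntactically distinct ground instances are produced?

Ground terms of depth ≤ 1:
  If N_k denotes the number of depth-≤k ground terms, the 3 constants give N_0 = 3, and each function symbol of arity r contributes N_{k-1}^r new terms at level k: N_k = 3 + N_{k-1}^2 + N_{k-1}.
  N_0 = 3
  N_1 = 3 + 3^2 + 3 = 15
So there are 15 ground terms available for substitution.
Each of y, w, x ranges independently over the available ground terms, and distinct assignments produce distinct instances.
Number of ground instances = 15^3 = 3375.

3375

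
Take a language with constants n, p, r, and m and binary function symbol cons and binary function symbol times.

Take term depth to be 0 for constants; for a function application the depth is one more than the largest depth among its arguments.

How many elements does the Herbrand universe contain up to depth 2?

2596

Write N_k for the number of ground terms of depth ≤ k. A term of depth ≤ k is either a constant or a function symbol applied to arguments of depth ≤ k−1, so N_k = 4 + N_{k-1}^2 + N_{k-1}^2.
N_0 = 4
N_1 = 4 + 4^2 + 4^2 = 36
N_2 = 4 + 36^2 + 36^2 = 2596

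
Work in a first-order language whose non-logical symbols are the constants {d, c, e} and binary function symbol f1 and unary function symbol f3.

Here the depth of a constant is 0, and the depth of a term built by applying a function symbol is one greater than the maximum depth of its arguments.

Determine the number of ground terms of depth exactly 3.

If N_k denotes the number of depth-≤k ground terms, the 3 constants give N_0 = 3, and each function symbol of arity r contributes N_{k-1}^r new terms at level k: N_k = 3 + N_{k-1}^2 + N_{k-1}.
N_0 = 3
N_1 = 3 + 3^2 + 3 = 15
N_2 = 3 + 15^2 + 15 = 243
N_3 = 3 + 243^2 + 243 = 59295
Terms of depth exactly 3: N_3 − N_2 = 59295 − 243 = 59052.

59052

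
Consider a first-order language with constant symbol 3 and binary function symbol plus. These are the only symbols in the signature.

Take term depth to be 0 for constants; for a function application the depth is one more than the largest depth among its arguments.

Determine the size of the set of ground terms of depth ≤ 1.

2

Write N_k for the number of ground terms of depth ≤ k. A term of depth ≤ k is either a constant or a function symbol applied to arguments of depth ≤ k−1, so N_k = 1 + N_{k-1}^2.
N_0 = 1
N_1 = 1 + 1^2 = 2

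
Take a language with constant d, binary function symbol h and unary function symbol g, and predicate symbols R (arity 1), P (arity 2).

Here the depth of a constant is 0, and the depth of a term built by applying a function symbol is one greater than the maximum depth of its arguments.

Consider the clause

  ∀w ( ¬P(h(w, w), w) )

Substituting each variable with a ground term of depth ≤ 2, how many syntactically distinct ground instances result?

Ground terms of depth ≤ 2:
  Let N_k count ground terms of depth at most k. Each non-constant term of depth ≤ k is some function symbol applied to depth-≤(k−1) arguments, giving N_k = 1 + N_{k-1}^2 + N_{k-1}.
  N_0 = 1
  N_1 = 1 + 1^2 + 1 = 3
  N_2 = 1 + 3^2 + 3 = 13
So there are 13 ground terms available for substitution.
The clause has 1 distinct variable (w), which appears in the body. In the free term algebra distinct substitutions yield syntactically distinct ground instances.
Number of ground instances = 13.

13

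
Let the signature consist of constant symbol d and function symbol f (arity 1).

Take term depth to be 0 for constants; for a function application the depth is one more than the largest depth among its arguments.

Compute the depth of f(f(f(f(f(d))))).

5

depth(f(d)) = 1 + depth(d) = 1 + 0 = 1
depth(f(f(d))) = 1 + depth(f(d)) = 1 + 1 = 2
depth(f(f(f(d)))) = 1 + depth(f(f(d))) = 1 + 2 = 3
depth(f(f(f(f(d))))) = 1 + depth(f(f(f(d)))) = 1 + 3 = 4
depth(f(f(f(f(f(d)))))) = 1 + depth(f(f(f(f(d))))) = 1 + 4 = 5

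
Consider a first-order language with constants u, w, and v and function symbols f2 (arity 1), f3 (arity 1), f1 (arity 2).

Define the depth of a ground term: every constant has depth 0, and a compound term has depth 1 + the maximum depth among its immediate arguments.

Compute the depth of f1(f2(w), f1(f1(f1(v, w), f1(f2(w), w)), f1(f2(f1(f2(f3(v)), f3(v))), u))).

7

depth(f2(w)) = 1 + depth(w) = 1 + 0 = 1
depth(f1(v, w)) = 1 + max(0, 0) = 1
depth(f1(f2(w), w)) = 1 + max(1, 0) = 2
depth(f1(f1(v, w), f1(f2(w), w))) = 1 + max(1, 2) = 3
depth(f3(v)) = 1 + depth(v) = 1 + 0 = 1
depth(f2(f3(v))) = 1 + depth(f3(v)) = 1 + 1 = 2
depth(f1(f2(f3(v)), f3(v))) = 1 + max(2, 1) = 3
depth(f2(f1(f2(f3(v)), f3(v)))) = 1 + depth(f1(f2(f3(v)), f3(v))) = 1 + 3 = 4
depth(f1(f2(f1(f2(f3(v)), f3(v))), u)) = 1 + max(4, 0) = 5
depth(f1(f1(f1(v, w), f1(f2(w), w)), f1(f2(f1(f2(f3(v)), f3(v))), u))) = 1 + max(3, 5) = 6
depth(f1(f2(w), f1(f1(f1(v, w), f1(f2(w), w)), f1(f2(f1(f2(f3(v)), f3(v))), u)))) = 1 + max(1, 6) = 7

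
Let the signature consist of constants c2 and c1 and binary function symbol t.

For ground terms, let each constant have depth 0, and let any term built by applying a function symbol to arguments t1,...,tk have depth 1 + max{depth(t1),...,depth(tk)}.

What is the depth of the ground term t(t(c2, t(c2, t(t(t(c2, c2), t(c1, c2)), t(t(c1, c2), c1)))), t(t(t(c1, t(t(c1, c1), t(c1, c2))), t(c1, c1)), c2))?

6

depth(t(c2, c2)) = 1 + max(0, 0) = 1
depth(t(c1, c2)) = 1 + max(0, 0) = 1
depth(t(t(c2, c2), t(c1, c2))) = 1 + max(1, 1) = 2
depth(t(t(c1, c2), c1)) = 1 + max(1, 0) = 2
depth(t(t(t(c2, c2), t(c1, c2)), t(t(c1, c2), c1))) = 1 + max(2, 2) = 3
depth(t(c2, t(t(t(c2, c2), t(c1, c2)), t(t(c1, c2), c1)))) = 1 + max(0, 3) = 4
depth(t(c2, t(c2, t(t(t(c2, c2), t(c1, c2)), t(t(c1, c2), c1))))) = 1 + max(0, 4) = 5
depth(t(c1, c1)) = 1 + max(0, 0) = 1
depth(t(t(c1, c1), t(c1, c2))) = 1 + max(1, 1) = 2
depth(t(c1, t(t(c1, c1), t(c1, c2)))) = 1 + max(0, 2) = 3
depth(t(t(c1, t(t(c1, c1), t(c1, c2))), t(c1, c1))) = 1 + max(3, 1) = 4
depth(t(t(t(c1, t(t(c1, c1), t(c1, c2))), t(c1, c1)), c2)) = 1 + max(4, 0) = 5
depth(t(t(c2, t(c2, t(t(t(c2, c2), t(c1, c2)), t(t(c1, c2), c1)))), t(t(t(c1, t(t(c1, c1), t(c1, c2))), t(c1, c1)), c2))) = 1 + max(5, 5) = 6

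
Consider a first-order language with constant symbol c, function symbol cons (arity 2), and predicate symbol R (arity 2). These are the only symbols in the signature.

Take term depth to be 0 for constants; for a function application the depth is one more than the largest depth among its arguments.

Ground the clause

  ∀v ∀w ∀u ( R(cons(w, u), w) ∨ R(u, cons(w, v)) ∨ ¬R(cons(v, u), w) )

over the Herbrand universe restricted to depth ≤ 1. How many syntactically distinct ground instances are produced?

Ground terms of depth ≤ 1:
  Let N_k = |{terms of depth ≤ k}|. Then N_0 = 1 and N_k = 1 + N_{k-1}^2 for k ≥ 1 (one summand per function symbol, arity giving the exponent).
  N_0 = 1
  N_1 = 1 + 1^2 = 2
  Explicitly: c, cons(c, c).
So there are 2 ground terms available for substitution.
There are 3 variables to instantiate (v, w, u), each occurring in at least one literal, so different choices give different ground instances.
Number of ground instances = 2^3 = 8.

8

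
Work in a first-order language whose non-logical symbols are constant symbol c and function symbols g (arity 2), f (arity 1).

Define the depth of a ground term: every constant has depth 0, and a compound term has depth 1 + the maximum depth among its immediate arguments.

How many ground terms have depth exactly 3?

170

If N_k denotes the number of depth-≤k ground terms, the 1 constant gives N_0 = 1, and each function symbol of arity r contributes N_{k-1}^r new terms at level k: N_k = 1 + N_{k-1}^2 + N_{k-1}.
N_0 = 1
N_1 = 1 + 1^2 + 1 = 3
N_2 = 1 + 3^2 + 3 = 13
N_3 = 1 + 13^2 + 13 = 183
Terms of depth exactly 3: N_3 − N_2 = 183 − 13 = 170.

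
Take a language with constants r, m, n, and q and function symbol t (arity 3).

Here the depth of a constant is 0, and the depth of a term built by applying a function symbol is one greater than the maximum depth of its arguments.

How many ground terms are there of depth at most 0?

4

Let N_k count ground terms of depth at most k. Each non-constant term of depth ≤ k is some function symbol applied to depth-≤(k−1) arguments, giving N_k = 4 + N_{k-1}^3.
N_0 = 4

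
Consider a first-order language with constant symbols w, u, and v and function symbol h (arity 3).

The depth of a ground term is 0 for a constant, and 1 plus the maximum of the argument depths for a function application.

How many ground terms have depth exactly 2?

Count level by level. With function symbols h/3, the terms of depth ≤ k are the 3 constants together with each function applied to depth-≤(k−1) tuples, so N_k = 3 + N_{k-1}^3.
N_0 = 3
N_1 = 3 + 3^3 = 30
N_2 = 3 + 30^3 = 27003
Terms of depth exactly 2: N_2 − N_1 = 27003 − 30 = 26973.

26973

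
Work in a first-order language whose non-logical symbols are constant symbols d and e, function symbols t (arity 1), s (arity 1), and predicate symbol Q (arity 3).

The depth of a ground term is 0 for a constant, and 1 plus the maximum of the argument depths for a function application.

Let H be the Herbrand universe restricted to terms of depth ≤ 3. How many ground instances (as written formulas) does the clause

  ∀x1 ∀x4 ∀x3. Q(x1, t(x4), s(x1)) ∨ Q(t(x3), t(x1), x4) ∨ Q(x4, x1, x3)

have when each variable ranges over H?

27000

Ground terms of depth ≤ 3:
  Let N_k = |{terms of depth ≤ k}|. Then N_0 = 2 and N_k = 2 + N_{k-1} + N_{k-1} for k ≥ 1 (one summand per function symbol, arity giving the exponent).
  N_0 = 2
  N_1 = 2 + 2 + 2 = 6
  N_2 = 2 + 6 + 6 = 14
  N_3 = 2 + 14 + 14 = 30
So there are 30 ground terms available for substitution.
The body mentions every one of the 3 quantified variables; since ground terms form a free algebra, no two substitutions collapse to the same formula.
Number of ground instances = 30^3 = 27000.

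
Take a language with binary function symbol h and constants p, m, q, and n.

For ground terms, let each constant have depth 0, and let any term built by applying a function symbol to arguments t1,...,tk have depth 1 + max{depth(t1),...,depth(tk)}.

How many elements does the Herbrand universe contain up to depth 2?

Write N_k for the number of ground terms of depth ≤ k. A term of depth ≤ k is either a constant or a function symbol applied to arguments of depth ≤ k−1, so N_k = 4 + N_{k-1}^2.
N_0 = 4
N_1 = 4 + 4^2 = 20
N_2 = 4 + 20^2 = 404

404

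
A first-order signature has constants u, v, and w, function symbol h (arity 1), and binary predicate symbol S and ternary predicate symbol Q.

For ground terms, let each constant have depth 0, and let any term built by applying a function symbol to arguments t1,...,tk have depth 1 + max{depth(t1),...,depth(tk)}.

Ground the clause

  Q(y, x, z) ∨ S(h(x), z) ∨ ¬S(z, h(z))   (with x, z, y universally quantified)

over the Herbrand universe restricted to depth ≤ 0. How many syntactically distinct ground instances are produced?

27

Ground terms of depth ≤ 0:
  If N_k denotes the number of depth-≤k ground terms, the 3 constants give N_0 = 3, and each function symbol of arity r contributes N_{k-1}^r new terms at level k: N_k = 3 + N_{k-1}.
  N_0 = 3
  Explicitly: u, v, w.
So there are 3 ground terms available for substitution.
Each of x, z, y ranges independently over the available ground terms, and distinct assignments produce distinct instances.
Number of ground instances = 3^3 = 27.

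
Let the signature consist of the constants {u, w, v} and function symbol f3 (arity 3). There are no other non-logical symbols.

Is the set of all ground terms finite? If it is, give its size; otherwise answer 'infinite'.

infinite

The signature has at least one function symbol (f3, arity 3) and at least one constant (u).
Iterating f3 gives infinitely many distinct ground terms: u, f3(u, u, u), f3(f3(u, u, u), f3(u, u, u), f3(u, u, u)), ...
So the Herbrand universe is infinite.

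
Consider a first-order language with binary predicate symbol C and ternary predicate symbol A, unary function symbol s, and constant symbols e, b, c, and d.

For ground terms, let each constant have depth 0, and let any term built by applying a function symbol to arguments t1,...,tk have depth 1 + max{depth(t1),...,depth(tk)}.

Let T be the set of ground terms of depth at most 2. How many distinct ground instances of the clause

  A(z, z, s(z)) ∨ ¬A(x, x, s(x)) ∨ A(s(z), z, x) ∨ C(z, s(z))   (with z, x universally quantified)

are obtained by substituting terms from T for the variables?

Ground terms of depth ≤ 2:
  Write N_k for the number of ground terms of depth ≤ k. A term of depth ≤ k is either a constant or a function symbol applied to arguments of depth ≤ k−1, so N_k = 4 + N_{k-1}.
  N_0 = 4
  N_1 = 4 + 4 = 8
  N_2 = 4 + 8 = 12
  Explicitly: e, b, c, d, s(e), s(b), s(c), s(d), s(s(e)), s(s(b)), s(s(c)), s(s(d)).
So there are 12 ground terms available for substitution.
The clause has 2 distinct variables (z, x), each appearing in the body. In the free term algebra distinct substitutions yield syntactically distinct ground instances.
Number of ground instances = 12^2 = 144.

144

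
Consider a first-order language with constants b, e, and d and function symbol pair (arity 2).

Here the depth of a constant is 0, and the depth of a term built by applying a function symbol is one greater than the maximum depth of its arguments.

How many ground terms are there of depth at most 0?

If N_k denotes the number of depth-≤k ground terms, the 3 constants give N_0 = 3, and each function symbol of arity r contributes N_{k-1}^r new terms at level k: N_k = 3 + N_{k-1}^2.
N_0 = 3
Explicitly: b, e, d.

3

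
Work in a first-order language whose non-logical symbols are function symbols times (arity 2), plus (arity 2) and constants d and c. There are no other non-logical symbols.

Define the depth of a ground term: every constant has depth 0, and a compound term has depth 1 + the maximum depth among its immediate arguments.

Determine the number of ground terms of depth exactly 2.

192

If N_k denotes the number of depth-≤k ground terms, the 2 constants give N_0 = 2, and each function symbol of arity r contributes N_{k-1}^r new terms at level k: N_k = 2 + N_{k-1}^2 + N_{k-1}^2.
N_0 = 2
N_1 = 2 + 2^2 + 2^2 = 10
N_2 = 2 + 10^2 + 10^2 = 202
Terms of depth exactly 2: N_2 − N_1 = 202 − 10 = 192.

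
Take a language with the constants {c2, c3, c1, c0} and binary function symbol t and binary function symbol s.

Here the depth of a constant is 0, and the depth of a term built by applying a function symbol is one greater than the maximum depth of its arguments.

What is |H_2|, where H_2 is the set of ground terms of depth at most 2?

2596

Let N_k count ground terms of depth at most k. Each non-constant term of depth ≤ k is some function symbol applied to depth-≤(k−1) arguments, giving N_k = 4 + N_{k-1}^2 + N_{k-1}^2.
N_0 = 4
N_1 = 4 + 4^2 + 4^2 = 36
N_2 = 4 + 36^2 + 36^2 = 2596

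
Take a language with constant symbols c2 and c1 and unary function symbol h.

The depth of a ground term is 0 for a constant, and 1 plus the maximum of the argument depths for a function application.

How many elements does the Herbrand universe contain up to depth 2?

6

Let N_k = |{terms of depth ≤ k}|. Then N_0 = 2 and N_k = 2 + N_{k-1} for k ≥ 1 (one summand per function symbol, arity giving the exponent).
N_0 = 2
N_1 = 2 + 2 = 4
N_2 = 2 + 4 = 6
Explicitly: c2, c1, h(c2), h(c1), h(h(c2)), h(h(c1)).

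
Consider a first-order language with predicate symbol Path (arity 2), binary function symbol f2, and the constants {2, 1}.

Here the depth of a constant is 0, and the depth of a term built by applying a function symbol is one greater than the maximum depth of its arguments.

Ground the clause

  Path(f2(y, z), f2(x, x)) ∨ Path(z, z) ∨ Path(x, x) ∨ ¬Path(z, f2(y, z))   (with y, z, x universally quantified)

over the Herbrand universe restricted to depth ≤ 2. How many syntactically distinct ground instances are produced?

54872

Ground terms of depth ≤ 2:
  Write N_k for the number of ground terms of depth ≤ k. A term of depth ≤ k is either a constant or a function symbol applied to arguments of depth ≤ k−1, so N_k = 2 + N_{k-1}^2.
  N_0 = 2
  N_1 = 2 + 2^2 = 6
  N_2 = 2 + 6^2 = 38
So there are 38 ground terms available for substitution.
Each of y, z, x ranges independently over the available ground terms, and distinct assignments produce distinct instances.
Number of ground instances = 38^3 = 54872.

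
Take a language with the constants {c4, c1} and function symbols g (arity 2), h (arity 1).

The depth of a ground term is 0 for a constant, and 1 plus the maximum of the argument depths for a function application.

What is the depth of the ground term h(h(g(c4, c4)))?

3

depth(g(c4, c4)) = 1 + max(0, 0) = 1
depth(h(g(c4, c4))) = 1 + depth(g(c4, c4)) = 1 + 1 = 2
depth(h(h(g(c4, c4)))) = 1 + depth(h(g(c4, c4))) = 1 + 2 = 3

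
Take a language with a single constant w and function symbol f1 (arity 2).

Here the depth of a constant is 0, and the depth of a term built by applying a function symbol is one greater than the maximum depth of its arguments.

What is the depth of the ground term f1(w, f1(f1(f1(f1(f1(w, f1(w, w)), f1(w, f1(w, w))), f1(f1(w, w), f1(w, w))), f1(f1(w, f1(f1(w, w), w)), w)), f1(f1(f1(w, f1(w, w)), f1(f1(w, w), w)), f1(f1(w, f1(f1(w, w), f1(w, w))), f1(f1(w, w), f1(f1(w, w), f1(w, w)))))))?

7

depth(f1(w, w)) = 1 + max(0, 0) = 1
depth(f1(w, f1(w, w))) = 1 + max(0, 1) = 2
depth(f1(f1(w, f1(w, w)), f1(w, f1(w, w)))) = 1 + max(2, 2) = 3
depth(f1(f1(w, w), f1(w, w))) = 1 + max(1, 1) = 2
depth(f1(f1(f1(w, f1(w, w)), f1(w, f1(w, w))), f1(f1(w, w), f1(w, w)))) = 1 + max(3, 2) = 4
depth(f1(f1(w, w), w)) = 1 + max(1, 0) = 2
depth(f1(w, f1(f1(w, w), w))) = 1 + max(0, 2) = 3
depth(f1(f1(w, f1(f1(w, w), w)), w)) = 1 + max(3, 0) = 4
depth(f1(f1(f1(f1(w, f1(w, w)), f1(w, f1(w, w))), f1(f1(w, w), f1(w, w))), f1(f1(w, f1(f1(w, w), w)), w))) = 1 + max(4, 4) = 5
depth(f1(f1(w, f1(w, w)), f1(f1(w, w), w))) = 1 + max(2, 2) = 3
depth(f1(w, f1(f1(w, w), f1(w, w)))) = 1 + max(0, 2) = 3
depth(f1(f1(w, w), f1(f1(w, w), f1(w, w)))) = 1 + max(1, 2) = 3
depth(f1(f1(w, f1(f1(w, w), f1(w, w))), f1(f1(w, w), f1(f1(w, w), f1(w, w))))) = 1 + max(3, 3) = 4
depth(f1(f1(f1(w, f1(w, w)), f1(f1(w, w), w)), f1(f1(w, f1(f1(w, w), f1(w, w))), f1(f1(w, w), f1(f1(w, w), f1(w, w)))))) = 1 + max(3, 4) = 5
depth(f1(f1(f1(f1(f1(w, f1(w, w)), f1(w, f1(w, w))), f1(f1(w, w), f1(w, w))), f1(f1(w, f1(f1(w, w), w)), w)), f1(f1(f1(w, f1(w, w)), f1(f1(w, w), w)), f1(f1(w, f1(f1(w, w), f1(w, w))), f1(f1(w, w), f1(f1(w, w), f1(w, w))))))) = 1 + max(5, 5) = 6
depth(f1(w, f1(f1(f1(f1(f1(w, f1(w, w)), f1(w, f1(w, w))), f1(f1(w, w), f1(w, w))), f1(f1(w, f1(f1(w, w), w)), w)), f1(f1(f1(w, f1(w, w)), f1(f1(w, w), w)), f1(f1(w, f1(f1(w, w), f1(w, w))), f1(f1(w, w), f1(f1(w, w), f1(w, w)))))))) = 1 + max(0, 6) = 7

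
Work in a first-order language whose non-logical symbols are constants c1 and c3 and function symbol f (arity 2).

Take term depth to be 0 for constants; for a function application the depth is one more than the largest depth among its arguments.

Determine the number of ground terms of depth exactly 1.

4

Let N_k = |{terms of depth ≤ k}|. Then N_0 = 2 and N_k = 2 + N_{k-1}^2 for k ≥ 1 (one summand per function symbol, arity giving the exponent).
N_0 = 2
N_1 = 2 + 2^2 = 6
Terms of depth exactly 1: N_1 − N_0 = 6 − 2 = 4.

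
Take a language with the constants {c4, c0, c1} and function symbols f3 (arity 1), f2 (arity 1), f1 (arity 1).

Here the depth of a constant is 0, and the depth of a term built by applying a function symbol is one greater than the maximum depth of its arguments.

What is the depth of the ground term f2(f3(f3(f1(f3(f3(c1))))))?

6

depth(f3(c1)) = 1 + depth(c1) = 1 + 0 = 1
depth(f3(f3(c1))) = 1 + depth(f3(c1)) = 1 + 1 = 2
depth(f1(f3(f3(c1)))) = 1 + depth(f3(f3(c1))) = 1 + 2 = 3
depth(f3(f1(f3(f3(c1))))) = 1 + depth(f1(f3(f3(c1)))) = 1 + 3 = 4
depth(f3(f3(f1(f3(f3(c1)))))) = 1 + depth(f3(f1(f3(f3(c1))))) = 1 + 4 = 5
depth(f2(f3(f3(f1(f3(f3(c1))))))) = 1 + depth(f3(f3(f1(f3(f3(c1)))))) = 1 + 5 = 6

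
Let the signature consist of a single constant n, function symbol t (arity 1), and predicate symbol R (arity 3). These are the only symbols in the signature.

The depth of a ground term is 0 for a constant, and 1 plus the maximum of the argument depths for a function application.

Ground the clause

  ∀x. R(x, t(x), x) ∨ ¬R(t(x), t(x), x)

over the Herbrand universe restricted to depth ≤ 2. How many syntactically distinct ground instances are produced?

3

Ground terms of depth ≤ 2:
  Let N_k = |{terms of depth ≤ k}|. Then N_0 = 1 and N_k = 1 + N_{k-1} for k ≥ 1 (one summand per function symbol, arity giving the exponent).
  N_0 = 1
  N_1 = 1 + 1 = 2
  N_2 = 1 + 2 = 3
  Explicitly: n, t(n), t(t(n)).
So there are 3 ground terms available for substitution.
The body mentions the single quantified variable x; since ground terms form a free algebra, no two substitutions collapse to the same formula.
Number of ground instances = 3.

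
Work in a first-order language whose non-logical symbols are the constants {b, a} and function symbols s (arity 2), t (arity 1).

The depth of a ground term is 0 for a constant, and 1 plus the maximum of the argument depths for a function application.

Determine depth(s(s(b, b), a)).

depth(s(b, b)) = 1 + max(0, 0) = 1
depth(s(s(b, b), a)) = 1 + max(1, 0) = 2

2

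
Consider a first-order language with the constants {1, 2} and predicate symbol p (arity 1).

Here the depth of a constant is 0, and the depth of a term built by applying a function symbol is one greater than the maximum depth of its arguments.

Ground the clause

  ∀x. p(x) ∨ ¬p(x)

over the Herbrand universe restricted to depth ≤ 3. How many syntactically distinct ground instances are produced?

Ground terms of depth ≤ 3:
  With no function symbols every ground term is a constant, so there are exactly 2 ground terms at every depth bound.
  N_0 = 2
  N_1 = 2
  N_2 = 2
  N_3 = 2
So there are 2 ground terms available for substitution.
The variable x ranges independently over the available ground terms, and distinct assignments produce distinct instances.
Number of ground instances = 2.

2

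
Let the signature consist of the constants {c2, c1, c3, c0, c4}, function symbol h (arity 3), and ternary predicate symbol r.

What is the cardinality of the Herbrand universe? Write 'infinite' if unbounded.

The signature has at least one function symbol (h, arity 3) and at least one constant (c2).
Iterating h gives infinitely many distinct ground terms: c2, h(c2, c2, c2), h(h(c2, c2, c2), h(c2, c2, c2), h(c2, c2, c2)), ...
So the Herbrand universe is infinite.

infinite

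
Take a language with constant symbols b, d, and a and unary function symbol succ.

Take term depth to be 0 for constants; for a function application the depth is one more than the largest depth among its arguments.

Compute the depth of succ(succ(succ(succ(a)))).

depth(succ(a)) = 1 + depth(a) = 1 + 0 = 1
depth(succ(succ(a))) = 1 + depth(succ(a)) = 1 + 1 = 2
depth(succ(succ(succ(a)))) = 1 + depth(succ(succ(a))) = 1 + 2 = 3
depth(succ(succ(succ(succ(a))))) = 1 + depth(succ(succ(succ(a)))) = 1 + 3 = 4

4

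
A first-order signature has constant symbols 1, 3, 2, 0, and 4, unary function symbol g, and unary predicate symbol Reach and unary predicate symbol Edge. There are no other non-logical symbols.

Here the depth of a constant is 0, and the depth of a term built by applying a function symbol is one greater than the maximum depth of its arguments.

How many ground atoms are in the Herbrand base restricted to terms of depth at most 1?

20

First count ground terms of depth ≤ 1.
Count level by level. With function symbols g/1, the terms of depth ≤ k are the 5 constants together with each function applied to depth-≤(k−1) tuples, so N_k = 5 + N_{k-1}.
N_0 = 5
N_1 = 5 + 5 = 10
Explicitly: 1, 3, 2, 0, 4, g(1), g(3), g(2), g(0), g(4).
So |H| = 10.
A ground atom is a predicate applied to a tuple of terms from H, so the count is the sum over predicates of |H|^arity:
  Reach: 10;  Edge: 10
Total ground atoms: 10 + 10 = 20.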